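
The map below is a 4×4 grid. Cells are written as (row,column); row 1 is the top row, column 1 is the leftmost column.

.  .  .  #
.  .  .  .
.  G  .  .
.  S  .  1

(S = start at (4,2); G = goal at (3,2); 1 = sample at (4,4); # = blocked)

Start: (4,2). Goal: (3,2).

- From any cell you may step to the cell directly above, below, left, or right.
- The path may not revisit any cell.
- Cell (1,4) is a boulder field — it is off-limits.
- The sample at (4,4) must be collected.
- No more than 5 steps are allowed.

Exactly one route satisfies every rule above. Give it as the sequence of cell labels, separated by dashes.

(4,2) - (4,3) - (4,4) - (3,4) - (3,3) - (3,2)

Any route must reach (4,4) and still end at (3,2) within 5 moves, so the order of the required stops is forced.
Route from (4,2): right 2 to (4,4), up 1 to (3,4), left 2 to (3,2) — 5 moves in all.
Check: all required cells visited; 5 ≤ 5 moves.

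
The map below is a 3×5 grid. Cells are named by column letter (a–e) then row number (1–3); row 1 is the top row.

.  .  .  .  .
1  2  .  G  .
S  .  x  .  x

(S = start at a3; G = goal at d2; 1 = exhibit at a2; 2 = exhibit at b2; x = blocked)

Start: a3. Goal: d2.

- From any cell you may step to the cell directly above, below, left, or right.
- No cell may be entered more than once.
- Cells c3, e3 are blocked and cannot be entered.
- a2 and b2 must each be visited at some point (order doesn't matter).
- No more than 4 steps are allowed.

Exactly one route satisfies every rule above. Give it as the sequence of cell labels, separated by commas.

The budget equals the shortest possible length, so every move has to be on a shortest route through the required cells.
Route from a3: up 1 to a2, right 3 to d2 — 4 moves in all.
Check: all required cells visited; 4 ≤ 4 moves.

a3, a2, b2, c2, d2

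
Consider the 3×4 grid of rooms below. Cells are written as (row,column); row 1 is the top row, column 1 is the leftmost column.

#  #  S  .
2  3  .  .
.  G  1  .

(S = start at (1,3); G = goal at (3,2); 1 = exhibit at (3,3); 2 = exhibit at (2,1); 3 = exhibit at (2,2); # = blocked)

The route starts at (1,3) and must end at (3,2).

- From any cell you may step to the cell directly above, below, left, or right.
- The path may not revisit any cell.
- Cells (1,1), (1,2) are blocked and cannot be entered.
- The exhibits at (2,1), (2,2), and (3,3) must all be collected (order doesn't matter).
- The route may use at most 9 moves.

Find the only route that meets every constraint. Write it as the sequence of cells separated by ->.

The 9-move cap with required stops at (2,1), (2,2), (3,3) leaves no slack for detours.
Route from (1,3): right to (1,4), 2× down (reaching (3,4)), left to (3,3), up to (2,3), 2× left (reaching (2,1)), down to (3,1), right to (3,2) — 9 moves in all.
Check: all required cells visited; 9 ≤ 9 moves.

(1,3) -> (1,4) -> (2,4) -> (3,4) -> (3,3) -> (2,3) -> (2,2) -> (2,1) -> (3,1) -> (3,2)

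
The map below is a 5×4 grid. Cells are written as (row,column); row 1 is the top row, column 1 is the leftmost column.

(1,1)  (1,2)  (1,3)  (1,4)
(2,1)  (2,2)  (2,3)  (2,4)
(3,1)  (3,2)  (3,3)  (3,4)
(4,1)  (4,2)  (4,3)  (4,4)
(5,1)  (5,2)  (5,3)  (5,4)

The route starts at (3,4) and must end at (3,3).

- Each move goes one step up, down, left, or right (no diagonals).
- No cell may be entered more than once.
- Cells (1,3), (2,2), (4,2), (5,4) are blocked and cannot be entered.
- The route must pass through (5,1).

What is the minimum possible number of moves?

9

Any route passes through (5,1) somewhere between (3,4) and (3,3). Summing Manhattan distances along the two legs ((3,4) → (5,1) → (3,3)) gives a lower bound of 5 + 4 = 9 moves.
A route of 9 moves achieves this: (3,4) → (4,4) → (4,3) → (5,3) → (5,2) → (5,1) → (4,1) → (3,1) → (3,2) → (3,3).
Since 9 matches the lower bound, it is optimal.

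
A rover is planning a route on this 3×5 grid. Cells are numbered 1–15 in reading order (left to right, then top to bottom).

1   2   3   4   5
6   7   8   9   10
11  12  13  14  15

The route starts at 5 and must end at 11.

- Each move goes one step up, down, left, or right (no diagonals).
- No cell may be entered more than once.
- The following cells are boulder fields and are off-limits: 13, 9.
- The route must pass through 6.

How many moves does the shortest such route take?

Any route passes through 6 somewhere between 5 and 11. Summing Manhattan distances along the two legs (5 → 6 → 11) gives a lower bound of 5 + 1 = 6 moves.
A route of 6 moves achieves this: 5 → 4 → 3 → 8 → 7 → 6 → 11.
Since 6 matches the lower bound, it is optimal.

6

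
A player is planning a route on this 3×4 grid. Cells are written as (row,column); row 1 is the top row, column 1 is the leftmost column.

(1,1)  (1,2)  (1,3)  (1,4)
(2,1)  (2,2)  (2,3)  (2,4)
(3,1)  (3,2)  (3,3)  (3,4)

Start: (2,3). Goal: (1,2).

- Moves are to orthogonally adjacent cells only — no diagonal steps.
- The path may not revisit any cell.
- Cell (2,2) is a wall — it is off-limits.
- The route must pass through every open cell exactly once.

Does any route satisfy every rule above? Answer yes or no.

One route that works: (2,3) → (1,3) → (1,4) → (2,4) → (3,4) → (3,3) → (3,2) → (3,1) → (2,1) → (1,1) → (1,2).

yes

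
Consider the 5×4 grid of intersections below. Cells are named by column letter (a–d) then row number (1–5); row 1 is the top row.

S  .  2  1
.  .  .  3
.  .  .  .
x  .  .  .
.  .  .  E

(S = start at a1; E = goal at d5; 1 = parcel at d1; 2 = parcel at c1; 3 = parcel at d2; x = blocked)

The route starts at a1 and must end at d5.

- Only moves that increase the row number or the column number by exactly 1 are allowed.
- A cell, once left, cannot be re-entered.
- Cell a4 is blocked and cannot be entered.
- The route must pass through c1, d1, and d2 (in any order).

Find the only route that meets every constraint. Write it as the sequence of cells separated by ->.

a1 -> b1 -> c1 -> d1 -> d2 -> d3 -> d4 -> d5

Moves only go right or down, so the column and row indices never decrease.
Route from a1: 3× right (reaching d1), 4× down (reaching d5) — 7 moves in all.
Check: all required cells visited.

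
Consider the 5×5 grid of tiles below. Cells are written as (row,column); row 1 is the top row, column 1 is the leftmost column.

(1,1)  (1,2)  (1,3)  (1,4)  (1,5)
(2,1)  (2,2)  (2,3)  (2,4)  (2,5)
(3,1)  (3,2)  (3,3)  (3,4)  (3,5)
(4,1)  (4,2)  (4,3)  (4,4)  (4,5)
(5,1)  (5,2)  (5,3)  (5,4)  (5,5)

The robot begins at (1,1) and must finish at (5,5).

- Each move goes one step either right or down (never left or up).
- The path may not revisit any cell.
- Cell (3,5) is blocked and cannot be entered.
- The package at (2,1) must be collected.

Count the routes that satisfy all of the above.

A right/down-only route from (1,1) to (5,5) makes exactly 4 down-moves and 4 right-moves in some order.
With no other constraints that would be C(8,4) = 70 routes.
Split at (2,1) and multiply the segment counts (each segment already excludes blocked cells): (1,1)→(2,1): 1; (2,1)→(5,5): 30; product = 30.
That gives 30 routes.

30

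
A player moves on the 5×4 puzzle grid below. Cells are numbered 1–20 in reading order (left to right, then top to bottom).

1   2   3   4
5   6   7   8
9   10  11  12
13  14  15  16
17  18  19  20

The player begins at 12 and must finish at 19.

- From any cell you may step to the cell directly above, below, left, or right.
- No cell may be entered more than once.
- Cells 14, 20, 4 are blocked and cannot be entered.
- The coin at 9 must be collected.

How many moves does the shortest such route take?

7

Any route passes through 9 somewhere between 12 and 19. Summing Manhattan distances along the two legs (12 → 9 → 19) gives a lower bound of 3 + 4 = 7 moves.
A route of 7 moves achieves this: 12 → 11 → 10 → 9 → 13 → 17 → 18 → 19.
Since 7 matches the lower bound, it is optimal.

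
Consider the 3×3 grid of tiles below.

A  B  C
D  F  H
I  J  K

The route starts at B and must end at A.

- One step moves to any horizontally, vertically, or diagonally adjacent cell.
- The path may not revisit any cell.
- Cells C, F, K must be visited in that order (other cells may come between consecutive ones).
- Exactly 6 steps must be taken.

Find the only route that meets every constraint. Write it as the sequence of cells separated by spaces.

The waypoints must appear in the order C, F, K, with no cell reused.
Route from B: right to C, down-left to F, down-right to K, left to J, up-left to D, up to A — 6 moves in all.
Check: order respected (C at step 1, F at step 2, K at step 3); 6 moves as required.

B C F K J D A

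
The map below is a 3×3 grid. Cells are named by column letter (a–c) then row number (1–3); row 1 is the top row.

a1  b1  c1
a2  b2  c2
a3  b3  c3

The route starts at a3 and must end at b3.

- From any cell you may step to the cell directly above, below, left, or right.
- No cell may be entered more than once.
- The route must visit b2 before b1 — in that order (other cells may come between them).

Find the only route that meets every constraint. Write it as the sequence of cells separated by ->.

a3 -> a2 -> b2 -> b1 -> c1 -> c2 -> c3 -> b3

The waypoints must appear in the order b2, b1, with no cell reused.
Route from a3: up to a2, right to b2, up to b1, right to c1, 2× down (reaching c3), left to b3 — 7 moves in all.
Check: order respected (b2 at step 2, b1 at step 3).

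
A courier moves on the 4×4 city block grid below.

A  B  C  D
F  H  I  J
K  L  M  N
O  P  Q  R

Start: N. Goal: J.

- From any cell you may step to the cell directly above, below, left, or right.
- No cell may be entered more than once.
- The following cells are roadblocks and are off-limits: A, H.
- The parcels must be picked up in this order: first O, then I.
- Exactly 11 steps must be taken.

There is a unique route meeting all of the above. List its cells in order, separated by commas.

The waypoints must appear in the order O, I, with no cell reused.
Route from N: down to R, 3× left (reaching O), up to K, 2× right (reaching M), 2× up (reaching C), right to D, down to J — 11 moves in all.
Check: order respected (O at step 4, I at step 8); 11 moves as required.

N, R, Q, P, O, K, L, M, I, C, D, J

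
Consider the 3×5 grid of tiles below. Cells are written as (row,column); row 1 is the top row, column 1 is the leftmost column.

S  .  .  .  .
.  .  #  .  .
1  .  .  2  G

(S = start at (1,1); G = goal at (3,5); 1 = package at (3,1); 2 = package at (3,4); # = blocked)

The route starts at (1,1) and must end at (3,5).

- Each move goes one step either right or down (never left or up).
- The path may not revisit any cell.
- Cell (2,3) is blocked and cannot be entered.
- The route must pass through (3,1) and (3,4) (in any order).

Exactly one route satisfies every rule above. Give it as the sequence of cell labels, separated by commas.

Moves only go right or down, so the column and row indices never decrease.
Route from (1,1): 2× down (reaching (3,1)), 4× right (reaching (3,5)) — 6 moves in all.
Check: all required cells visited.

(1,1), (2,1), (3,1), (3,2), (3,3), (3,4), (3,5)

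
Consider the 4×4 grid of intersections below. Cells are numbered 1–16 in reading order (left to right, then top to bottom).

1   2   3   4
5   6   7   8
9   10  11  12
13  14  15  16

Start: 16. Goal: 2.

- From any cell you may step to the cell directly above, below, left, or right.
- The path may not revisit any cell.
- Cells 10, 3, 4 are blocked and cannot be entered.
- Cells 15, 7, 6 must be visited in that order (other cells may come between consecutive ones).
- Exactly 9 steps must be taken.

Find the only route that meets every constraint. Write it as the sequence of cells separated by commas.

The waypoints must appear in the order 15, 7, 6, with no cell reused.
Route from 16: left to 15, up to 11, right to 12, up to 8, 3× left (reaching 5), up to 1, right to 2 — 9 moves in all.
Check: order respected (15 at step 1, 7 at step 5, 6 at step 6); 9 moves as required.

16, 15, 11, 12, 8, 7, 6, 5, 1, 2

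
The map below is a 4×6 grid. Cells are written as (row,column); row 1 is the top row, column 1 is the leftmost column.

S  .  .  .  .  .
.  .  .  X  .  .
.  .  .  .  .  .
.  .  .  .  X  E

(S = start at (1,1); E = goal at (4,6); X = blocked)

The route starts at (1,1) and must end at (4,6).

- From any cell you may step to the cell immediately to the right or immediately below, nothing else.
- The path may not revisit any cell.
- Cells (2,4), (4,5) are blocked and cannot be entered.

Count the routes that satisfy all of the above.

A right/down-only route from (1,1) to (4,6) makes exactly 3 down-moves and 5 right-moves in some order.
With no other constraints that would be C(8,3) = 56 routes.
Subtract routes through each blocked cell (inclusion–exclusion for overlaps): − through (2,4): 24 − through (4,5): 35 + through (2,4)&(4,5): 12 → 9.
That gives 9 routes.

9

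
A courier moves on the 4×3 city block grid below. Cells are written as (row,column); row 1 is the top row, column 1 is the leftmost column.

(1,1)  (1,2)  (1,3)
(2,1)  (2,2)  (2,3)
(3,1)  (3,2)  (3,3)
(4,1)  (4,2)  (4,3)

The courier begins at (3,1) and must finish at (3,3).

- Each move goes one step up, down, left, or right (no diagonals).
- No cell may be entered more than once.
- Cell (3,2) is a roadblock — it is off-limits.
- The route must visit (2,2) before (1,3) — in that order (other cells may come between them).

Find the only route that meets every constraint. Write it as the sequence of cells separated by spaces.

(3,1) (2,1) (2,2) (1,2) (1,3) (2,3) (3,3)

The waypoints must appear in the order (2,2), (1,3), with no cell reused.
Route from (3,1): up to (2,1), right to (2,2), up to (1,2), right to (1,3), 2× down (reaching (3,3)) — 6 moves in all.
Check: order respected ((2,2) at step 2, (1,3) at step 4).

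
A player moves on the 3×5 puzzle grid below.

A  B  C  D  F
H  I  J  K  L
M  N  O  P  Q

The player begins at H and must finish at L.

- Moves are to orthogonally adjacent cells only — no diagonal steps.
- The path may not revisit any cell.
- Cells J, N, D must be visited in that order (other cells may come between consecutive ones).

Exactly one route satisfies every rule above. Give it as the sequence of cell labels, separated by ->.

The waypoints must appear in the order J, N, D, with no cell reused.
Route from H: up to A, 2× right (reaching C), down to J, left to I, down to N, 2× right (reaching P), 2× up (reaching D), right to F, down to L — 12 moves in all.
Check: order respected (J at step 4, N at step 6, D at step 10).

H -> A -> B -> C -> J -> I -> N -> O -> P -> K -> D -> F -> L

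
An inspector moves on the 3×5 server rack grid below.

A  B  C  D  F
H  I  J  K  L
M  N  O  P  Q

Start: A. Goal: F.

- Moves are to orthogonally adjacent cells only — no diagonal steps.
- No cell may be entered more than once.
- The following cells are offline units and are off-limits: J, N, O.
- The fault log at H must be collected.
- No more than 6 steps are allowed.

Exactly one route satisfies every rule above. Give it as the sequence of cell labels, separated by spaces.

A H I B C D F

Any route must reach H and still end at F within 6 moves, so the order of the required stops is forced.
Route from A: down to H, right to I, up to B, 3× right (reaching F) — 6 moves in all.
Check: all required cells visited; 6 ≤ 6 moves.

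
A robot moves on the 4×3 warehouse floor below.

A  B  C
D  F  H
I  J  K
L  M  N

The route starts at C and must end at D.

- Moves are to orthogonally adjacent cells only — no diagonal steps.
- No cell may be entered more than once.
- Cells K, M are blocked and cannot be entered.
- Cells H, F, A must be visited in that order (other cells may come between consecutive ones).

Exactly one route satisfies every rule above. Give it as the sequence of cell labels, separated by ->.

C -> H -> F -> B -> A -> D

The waypoints must appear in the order H, F, A, with no cell reused.
Route from C: down 1 to H, left 1 to F, up 1 to B, left 1 to A, down 1 to D — 5 moves in all.
Check: order respected (H at step 1, F at step 2, A at step 4).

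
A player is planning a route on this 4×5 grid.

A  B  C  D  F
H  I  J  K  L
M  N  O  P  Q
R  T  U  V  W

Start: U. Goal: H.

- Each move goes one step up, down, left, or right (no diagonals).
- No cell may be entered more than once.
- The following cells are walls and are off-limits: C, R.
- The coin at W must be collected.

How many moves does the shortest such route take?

8

Any route passes through W somewhere between U and H. Summing Manhattan distances along the two legs (U → W → H) gives a lower bound of 2 + 6 = 8 moves.
A route of 8 moves achieves this: U → V → W → Q → L → K → J → I → H.
Since 8 matches the lower bound, it is optimal.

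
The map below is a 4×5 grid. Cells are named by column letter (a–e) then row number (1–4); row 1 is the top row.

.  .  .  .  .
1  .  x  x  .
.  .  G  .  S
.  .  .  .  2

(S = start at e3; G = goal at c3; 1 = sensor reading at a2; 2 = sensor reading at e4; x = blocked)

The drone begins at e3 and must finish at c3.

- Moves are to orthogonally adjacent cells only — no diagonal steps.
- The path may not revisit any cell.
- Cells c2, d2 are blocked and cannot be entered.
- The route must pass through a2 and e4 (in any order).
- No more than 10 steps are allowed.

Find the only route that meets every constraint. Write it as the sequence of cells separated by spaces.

e3 e4 d4 c4 b4 a4 a3 a2 b2 b3 c3

The 10-move cap with required stops at a2, e4 leaves no slack for detours.
Route from e3: down to e4, 4× left (reaching a4), 2× up (reaching a2), right to b2, down to b3, right to c3 — 10 moves in all.
Check: all required cells visited; 10 ≤ 10 moves.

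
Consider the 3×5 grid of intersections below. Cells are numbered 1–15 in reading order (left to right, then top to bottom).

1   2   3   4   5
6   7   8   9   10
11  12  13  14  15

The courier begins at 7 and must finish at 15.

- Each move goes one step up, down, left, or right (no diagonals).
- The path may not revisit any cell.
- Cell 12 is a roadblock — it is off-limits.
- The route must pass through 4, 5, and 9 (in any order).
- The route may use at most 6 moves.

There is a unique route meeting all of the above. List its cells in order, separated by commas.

The budget equals the shortest possible length, so every move has to be on a shortest route through the required cells.
Route from 7: 2× right (reaching 9), up to 4, right to 5, 2× down (reaching 15) — 6 moves in all.
Check: all required cells visited; 6 ≤ 6 moves.

7, 8, 9, 4, 5, 10, 15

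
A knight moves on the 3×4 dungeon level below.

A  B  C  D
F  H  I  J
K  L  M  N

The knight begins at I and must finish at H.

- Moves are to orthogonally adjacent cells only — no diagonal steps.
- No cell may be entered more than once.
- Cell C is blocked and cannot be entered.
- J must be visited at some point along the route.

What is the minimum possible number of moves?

Any route passes through J somewhere between I and H. Summing Manhattan distances along the two legs (I → J → H) gives a lower bound of 1 + 2 = 3 moves.
The shortest route satisfying every rule uses 5 moves: I → J → N → M → L → H.
The no-revisit rule (legs can't share cells) pushes the minimum above the 3-move bound; an exhaustive check rules out every length from 3 to 4, leaving 5 as the minimum.

5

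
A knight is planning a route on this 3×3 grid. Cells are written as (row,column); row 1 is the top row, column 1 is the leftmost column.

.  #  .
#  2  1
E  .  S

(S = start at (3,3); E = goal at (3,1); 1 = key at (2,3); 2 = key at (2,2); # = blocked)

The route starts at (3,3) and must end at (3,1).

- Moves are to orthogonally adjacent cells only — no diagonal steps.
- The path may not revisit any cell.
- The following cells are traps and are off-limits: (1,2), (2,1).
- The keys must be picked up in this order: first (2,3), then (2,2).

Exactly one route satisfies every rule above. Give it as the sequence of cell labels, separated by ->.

The waypoints must appear in the order (2,3), (2,2), with no cell reused.
Route from (3,3): up 1 to (2,3), left 1 to (2,2), down 1 to (3,2), left 1 to (3,1) — 4 moves in all.
Check: order respected (1 at step 1, 2 at step 2).

(3,3) -> (2,3) -> (2,2) -> (3,2) -> (3,1)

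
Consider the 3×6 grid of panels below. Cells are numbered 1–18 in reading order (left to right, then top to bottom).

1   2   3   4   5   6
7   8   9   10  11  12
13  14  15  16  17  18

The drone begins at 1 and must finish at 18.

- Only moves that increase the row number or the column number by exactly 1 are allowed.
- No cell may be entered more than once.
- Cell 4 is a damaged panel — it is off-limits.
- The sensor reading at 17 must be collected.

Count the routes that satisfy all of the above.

12

A right/down-only route from 1 to 18 makes exactly 2 down-moves and 5 right-moves in some order.
With no other constraints that would be C(7,2) = 21 routes.
Split at 17 and multiply the segment counts (each segment already excludes blocked cells): 1→17: 12; 17→18: 1; product = 12.
That gives 12 routes.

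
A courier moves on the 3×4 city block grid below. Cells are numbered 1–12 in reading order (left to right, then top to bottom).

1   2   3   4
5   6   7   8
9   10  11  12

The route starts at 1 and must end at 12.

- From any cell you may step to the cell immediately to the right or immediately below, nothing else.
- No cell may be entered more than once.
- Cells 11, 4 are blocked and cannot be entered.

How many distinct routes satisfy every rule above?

3

A right/down-only route from 1 to 12 makes exactly 2 down-moves and 3 right-moves in some order.
With no other constraints that would be C(5,2) = 10 routes.
Subtract routes through each blocked cell (inclusion–exclusion for overlaps): − through 4: 1 − through 11: 6 → 3.
That gives 3 routes.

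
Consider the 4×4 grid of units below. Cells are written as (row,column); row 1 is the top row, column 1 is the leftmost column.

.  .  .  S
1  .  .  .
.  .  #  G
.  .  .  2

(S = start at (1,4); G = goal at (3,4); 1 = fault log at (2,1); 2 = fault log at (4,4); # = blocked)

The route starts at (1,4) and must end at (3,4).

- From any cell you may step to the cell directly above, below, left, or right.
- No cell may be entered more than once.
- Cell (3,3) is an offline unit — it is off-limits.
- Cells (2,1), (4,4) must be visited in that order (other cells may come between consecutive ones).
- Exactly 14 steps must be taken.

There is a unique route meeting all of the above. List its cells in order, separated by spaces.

The waypoints must appear in the order (2,1), (4,4), with no cell reused.
Route from (1,4): down 1 to (2,4), left 1 to (2,3), up 1 to (1,3), left 2 to (1,1), down 1 to (2,1), right 1 to (2,2), down 1 to (3,2), left 1 to (3,1), down 1 to (4,1), right 3 to (4,4), up 1 to (3,4) — 14 moves in all.
Check: order respected (1 at step 6, 2 at step 13); 14 moves as required.

(1,4) (2,4) (2,3) (1,3) (1,2) (1,1) (2,1) (2,2) (3,2) (3,1) (4,1) (4,2) (4,3) (4,4) (3,4)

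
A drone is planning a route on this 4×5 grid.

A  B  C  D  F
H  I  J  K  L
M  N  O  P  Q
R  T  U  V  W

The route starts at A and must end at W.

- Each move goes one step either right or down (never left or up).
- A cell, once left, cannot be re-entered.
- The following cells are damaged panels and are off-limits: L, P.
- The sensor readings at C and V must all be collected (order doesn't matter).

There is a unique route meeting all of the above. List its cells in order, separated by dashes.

Moves only go right or down, so the column and row indices never decrease.
Route from A: right 2 to C, down 3 to U, right 2 to W — 7 moves in all.
Check: all required cells visited.

A - B - C - J - O - U - V - W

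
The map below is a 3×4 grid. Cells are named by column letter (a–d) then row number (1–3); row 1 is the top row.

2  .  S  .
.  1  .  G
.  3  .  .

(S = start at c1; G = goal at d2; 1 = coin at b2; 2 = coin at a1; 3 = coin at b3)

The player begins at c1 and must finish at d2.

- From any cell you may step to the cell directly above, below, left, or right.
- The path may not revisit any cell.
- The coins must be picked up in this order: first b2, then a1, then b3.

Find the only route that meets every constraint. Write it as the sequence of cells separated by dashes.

The waypoints must appear in the order b2, a1, b3, with no cell reused.
Route from c1: down 1 to c2, left 1 to b2, up 1 to b1, left 1 to a1, down 2 to a3, right 3 to d3, up 1 to d2 — 10 moves in all.
Check: order respected (1 at step 2, 2 at step 4, 3 at step 7).

c1 - c2 - b2 - b1 - a1 - a2 - a3 - b3 - c3 - d3 - d2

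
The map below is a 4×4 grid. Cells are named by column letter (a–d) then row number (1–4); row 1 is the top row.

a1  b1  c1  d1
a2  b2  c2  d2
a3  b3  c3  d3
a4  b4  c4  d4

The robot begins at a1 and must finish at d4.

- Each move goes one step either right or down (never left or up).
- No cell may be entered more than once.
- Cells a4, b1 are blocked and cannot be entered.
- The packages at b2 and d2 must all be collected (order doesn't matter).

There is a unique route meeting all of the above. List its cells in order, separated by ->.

Moves only go right or down, so the column and row indices never decrease.
Route from a1: down 1 to a2, right 3 to d2, down 2 to d4 — 6 moves in all.
Check: all required cells visited.

a1 -> a2 -> b2 -> c2 -> d2 -> d3 -> d4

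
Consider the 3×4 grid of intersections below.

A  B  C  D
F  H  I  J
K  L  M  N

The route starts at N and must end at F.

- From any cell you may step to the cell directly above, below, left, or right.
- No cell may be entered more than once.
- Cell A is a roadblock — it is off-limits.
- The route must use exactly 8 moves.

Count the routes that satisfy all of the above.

7

Need simple routes of exactly 8 moves from N to F (Manhattan distance 4, so 2 moves are spent on a detour and 2 undoing it).
Enumerating: N J D C I M L H F | N J D C I M L K F | N J D C I H L K F | N J D C B H L K F | N J I C B H L K F | N M I C B H L K F | N M I J D C B H F.
That gives 7 routes.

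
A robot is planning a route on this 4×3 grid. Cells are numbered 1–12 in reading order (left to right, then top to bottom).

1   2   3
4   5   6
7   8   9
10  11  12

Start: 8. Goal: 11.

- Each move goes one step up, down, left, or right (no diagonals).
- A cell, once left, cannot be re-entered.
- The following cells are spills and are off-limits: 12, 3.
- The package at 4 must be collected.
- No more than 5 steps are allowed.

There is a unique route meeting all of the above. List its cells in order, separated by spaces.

8 5 4 7 10 11

Any route must reach 4 and still end at 11 within 5 moves, so the order of the required stops is forced.
Route from 8: up to 5, left to 4, 2× down (reaching 10), right to 11 — 5 moves in all.
Check: all required cells visited; 5 ≤ 5 moves.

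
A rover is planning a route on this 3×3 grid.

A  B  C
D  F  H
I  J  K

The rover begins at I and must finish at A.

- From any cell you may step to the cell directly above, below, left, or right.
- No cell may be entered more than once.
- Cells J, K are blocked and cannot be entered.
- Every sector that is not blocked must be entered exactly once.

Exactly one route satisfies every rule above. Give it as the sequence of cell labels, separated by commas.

Need to visit all 7 open cells exactly once, starting at I and ending at A.
Route from I: up 1 to D, right 2 to H, up 1 to C, left 2 to A — 6 moves in all.
Check: all 7 open cells covered.

I, D, F, H, C, B, A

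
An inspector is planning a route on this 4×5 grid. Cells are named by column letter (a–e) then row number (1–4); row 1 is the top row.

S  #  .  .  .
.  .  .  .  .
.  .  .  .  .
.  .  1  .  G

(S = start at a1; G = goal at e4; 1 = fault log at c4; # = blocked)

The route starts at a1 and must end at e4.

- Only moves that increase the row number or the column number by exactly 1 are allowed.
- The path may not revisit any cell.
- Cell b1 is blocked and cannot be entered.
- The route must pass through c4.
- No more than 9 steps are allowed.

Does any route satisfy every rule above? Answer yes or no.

yes

One route that works: a1 → a2 → a3 → a4 → b4 → c4 → d4 → e4.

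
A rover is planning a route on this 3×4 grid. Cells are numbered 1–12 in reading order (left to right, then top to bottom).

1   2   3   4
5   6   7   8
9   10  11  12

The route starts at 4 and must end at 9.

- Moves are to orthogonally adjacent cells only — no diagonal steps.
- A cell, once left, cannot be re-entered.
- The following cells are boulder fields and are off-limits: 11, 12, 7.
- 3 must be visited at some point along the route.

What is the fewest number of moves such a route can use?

5

Any route passes through 3 somewhere between 4 and 9. Summing Manhattan distances along the two legs (4 → 3 → 9) gives a lower bound of 1 + 4 = 5 moves.
A route of 5 moves achieves this: 4 → 3 → 2 → 6 → 10 → 9.
Since 5 matches the lower bound, it is optimal.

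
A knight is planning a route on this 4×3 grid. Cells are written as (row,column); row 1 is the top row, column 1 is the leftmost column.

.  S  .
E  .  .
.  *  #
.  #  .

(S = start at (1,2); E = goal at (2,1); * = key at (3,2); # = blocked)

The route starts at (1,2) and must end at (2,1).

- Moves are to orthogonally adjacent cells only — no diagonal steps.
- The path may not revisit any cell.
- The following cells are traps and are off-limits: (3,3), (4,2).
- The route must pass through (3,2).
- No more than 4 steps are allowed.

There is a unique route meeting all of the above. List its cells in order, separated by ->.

(1,2) -> (2,2) -> (3,2) -> (3,1) -> (2,1)

Any route must reach (3,2) and still end at (2,1) within 4 moves, so the order of the required stops is forced.
Route from (1,2): 2× down (reaching (3,2)), left to (3,1), up to (2,1) — 4 moves in all.
Check: all required cells visited; 4 ≤ 4 moves.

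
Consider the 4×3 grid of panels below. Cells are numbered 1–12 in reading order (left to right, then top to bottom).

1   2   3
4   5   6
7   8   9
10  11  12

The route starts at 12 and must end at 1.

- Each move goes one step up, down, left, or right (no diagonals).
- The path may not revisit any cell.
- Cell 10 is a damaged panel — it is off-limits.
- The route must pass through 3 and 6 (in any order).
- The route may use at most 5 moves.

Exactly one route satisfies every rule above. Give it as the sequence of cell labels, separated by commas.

The budget equals the shortest possible length, so every move has to be on a shortest route through the required cells.
Route from 12: 3× up (reaching 3), 2× left (reaching 1) — 5 moves in all.
Check: all required cells visited; 5 ≤ 5 moves.

12, 9, 6, 3, 2, 1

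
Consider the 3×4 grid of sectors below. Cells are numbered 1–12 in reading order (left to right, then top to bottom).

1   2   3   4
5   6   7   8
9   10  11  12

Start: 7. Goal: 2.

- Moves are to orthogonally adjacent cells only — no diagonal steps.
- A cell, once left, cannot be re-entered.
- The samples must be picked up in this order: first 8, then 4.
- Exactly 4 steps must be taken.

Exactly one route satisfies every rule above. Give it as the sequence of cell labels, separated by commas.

The waypoints must appear in the order 8, 4, with no cell reused.
Route from 7: right to 8, up to 4, 2× left (reaching 2) — 4 moves in all.
Check: order respected (8 at step 1, 4 at step 2); 4 moves as required.

7, 8, 4, 3, 2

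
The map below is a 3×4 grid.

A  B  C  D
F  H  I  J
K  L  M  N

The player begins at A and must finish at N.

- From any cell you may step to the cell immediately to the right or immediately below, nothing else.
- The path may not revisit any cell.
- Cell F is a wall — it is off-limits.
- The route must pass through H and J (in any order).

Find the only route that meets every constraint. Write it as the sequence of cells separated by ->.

Moves only go right or down, so the column and row indices never decrease.
Route from A: right 1 to B, down 1 to H, right 2 to J, down 1 to N — 5 moves in all.
Check: all required cells visited.

A -> B -> H -> I -> J -> N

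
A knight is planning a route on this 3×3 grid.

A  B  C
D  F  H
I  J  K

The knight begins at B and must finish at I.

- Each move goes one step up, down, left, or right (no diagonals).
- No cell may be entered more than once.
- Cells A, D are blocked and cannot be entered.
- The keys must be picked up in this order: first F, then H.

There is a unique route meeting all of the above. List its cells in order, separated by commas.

B, F, H, K, J, I

The waypoints must appear in the order F, H, with no cell reused.
Route from B: down 1 to F, right 1 to H, down 1 to K, left 2 to I — 5 moves in all.
Check: order respected (F at step 1, H at step 2).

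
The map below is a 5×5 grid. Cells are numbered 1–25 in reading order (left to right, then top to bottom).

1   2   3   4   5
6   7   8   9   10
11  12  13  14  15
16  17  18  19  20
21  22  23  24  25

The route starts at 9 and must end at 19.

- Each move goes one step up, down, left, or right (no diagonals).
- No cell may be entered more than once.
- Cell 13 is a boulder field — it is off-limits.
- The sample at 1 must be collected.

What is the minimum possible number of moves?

Any route passes through 1 somewhere between 9 and 19. Summing Manhattan distances along the two legs (9 → 1 → 19) gives a lower bound of 4 + 6 = 10 moves.
A route of 10 moves achieves this: 9 → 4 → 3 → 2 → 1 → 6 → 11 → 16 → 17 → 18 → 19.
Since 10 matches the lower bound, it is optimal.

10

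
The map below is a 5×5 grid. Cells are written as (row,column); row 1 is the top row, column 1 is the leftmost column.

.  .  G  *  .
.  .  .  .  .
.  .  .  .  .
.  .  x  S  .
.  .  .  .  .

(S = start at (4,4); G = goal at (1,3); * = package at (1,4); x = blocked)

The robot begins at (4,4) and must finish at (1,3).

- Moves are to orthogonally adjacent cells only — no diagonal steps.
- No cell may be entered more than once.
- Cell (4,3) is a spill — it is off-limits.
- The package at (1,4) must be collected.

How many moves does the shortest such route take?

Any route passes through (1,4) somewhere between (4,4) and (1,3). Summing Manhattan distances along the two legs ((4,4) → (1,4) → (1,3)) gives a lower bound of 3 + 1 = 4 moves.
A route of 4 moves achieves this: (4,4) → (3,4) → (2,4) → (1,4) → (1,3).
Since 4 matches the lower bound, it is optimal.

4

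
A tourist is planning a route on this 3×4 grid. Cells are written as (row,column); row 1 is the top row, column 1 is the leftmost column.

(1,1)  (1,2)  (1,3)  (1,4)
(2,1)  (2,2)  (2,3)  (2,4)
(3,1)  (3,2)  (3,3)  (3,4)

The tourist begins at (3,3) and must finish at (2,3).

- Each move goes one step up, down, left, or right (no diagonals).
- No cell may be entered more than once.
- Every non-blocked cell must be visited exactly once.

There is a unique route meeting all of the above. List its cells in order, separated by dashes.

(3,3) - (3,4) - (2,4) - (1,4) - (1,3) - (1,2) - (1,1) - (2,1) - (3,1) - (3,2) - (2,2) - (2,3)

Need to visit all 12 open cells exactly once, starting at (3,3) and ending at (2,3).
Cell (1,1) has only two open neighbours ((2,1) and (1,2)), so the path must pass straight through it: one of those is the cell it's entered from and the other is where it exits.
Route from (3,3): right to (3,4), 2× up (reaching (1,4)), 3× left (reaching (1,1)), 2× down (reaching (3,1)), right to (3,2), up to (2,2), right to (2,3) — 11 moves in all.
Check: all 12 open cells covered.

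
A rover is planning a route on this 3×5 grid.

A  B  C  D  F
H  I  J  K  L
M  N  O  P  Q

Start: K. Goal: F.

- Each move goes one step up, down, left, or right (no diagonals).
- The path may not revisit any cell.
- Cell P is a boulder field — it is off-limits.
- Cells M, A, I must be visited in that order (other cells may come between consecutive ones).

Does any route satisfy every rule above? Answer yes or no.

no

Ignoring the required order, 1 revisit-free route from K to F passes through all of M, A, and I; the waypoint orders that occur are I → M → A (1) — never M → A → I.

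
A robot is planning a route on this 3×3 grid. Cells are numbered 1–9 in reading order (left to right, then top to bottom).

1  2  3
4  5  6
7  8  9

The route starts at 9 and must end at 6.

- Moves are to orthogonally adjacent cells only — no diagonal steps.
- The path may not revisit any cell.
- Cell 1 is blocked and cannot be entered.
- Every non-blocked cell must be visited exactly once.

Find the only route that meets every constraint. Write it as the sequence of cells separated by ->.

9 -> 8 -> 7 -> 4 -> 5 -> 2 -> 3 -> 6

Need to visit all 8 open cells exactly once, starting at 9 and ending at 6.
Cell 7 has only two open neighbours (4 and 8), so the path must pass straight through it: one of those is the cell it's entered from and the other is where it exits.
Route from 9: left 2 to 7, up 1 to 4, right 1 to 5, up 1 to 2, right 1 to 3, down 1 to 6 — 7 moves in all.
Check: all 8 open cells covered.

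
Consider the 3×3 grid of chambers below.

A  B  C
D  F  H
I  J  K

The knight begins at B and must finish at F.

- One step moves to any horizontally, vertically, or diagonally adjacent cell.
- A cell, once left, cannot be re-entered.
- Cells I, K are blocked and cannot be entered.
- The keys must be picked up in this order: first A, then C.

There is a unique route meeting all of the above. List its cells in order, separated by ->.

The waypoints must appear in the order A, C, with no cell reused.
Route from B: left to A, down to D, down-right to J, up-right to H, up to C, down-left to F — 6 moves in all.
Check: order respected (A at step 1, C at step 5).

B -> A -> D -> J -> H -> C -> F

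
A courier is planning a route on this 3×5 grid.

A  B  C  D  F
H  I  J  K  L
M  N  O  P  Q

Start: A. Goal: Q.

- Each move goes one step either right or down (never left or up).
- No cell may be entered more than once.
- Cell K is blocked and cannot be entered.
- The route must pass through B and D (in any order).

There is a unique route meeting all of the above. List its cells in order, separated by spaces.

Moves only go right or down, so the column and row indices never decrease.
Route from A: right 4 to F, down 2 to Q — 6 moves in all.
Check: all required cells visited.

A B C D F L Q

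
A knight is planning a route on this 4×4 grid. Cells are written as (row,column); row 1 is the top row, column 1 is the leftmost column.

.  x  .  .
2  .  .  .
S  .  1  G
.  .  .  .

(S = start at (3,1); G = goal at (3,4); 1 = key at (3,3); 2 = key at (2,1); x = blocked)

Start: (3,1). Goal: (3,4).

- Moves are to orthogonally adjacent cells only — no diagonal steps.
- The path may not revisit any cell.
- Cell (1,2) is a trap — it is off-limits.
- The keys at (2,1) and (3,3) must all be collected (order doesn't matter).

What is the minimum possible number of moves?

5

Any route passes through (2,1) and (3,3) in some order between (3,1) and (3,4). Summing Manhattan distances along each leg and taking the cheapest ordering ((3,1) → (2,1) → (3,3) → (3,4)) gives a lower bound of 1 + 3 + 1 = 5 moves.
A route of 5 moves achieves this: (3,1) → (2,1) → (2,2) → (3,2) → (3,3) → (3,4).
Since 5 matches the lower bound, it is optimal.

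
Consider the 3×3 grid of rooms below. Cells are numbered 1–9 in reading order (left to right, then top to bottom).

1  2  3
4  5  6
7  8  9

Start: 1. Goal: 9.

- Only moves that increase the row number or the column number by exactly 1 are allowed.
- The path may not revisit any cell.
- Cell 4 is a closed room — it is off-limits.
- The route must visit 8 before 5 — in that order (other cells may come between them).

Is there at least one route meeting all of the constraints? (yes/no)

no

5 lies above 8, so going from 8 to 5 would need an upward move — but moves only go right/down, so 8 cannot be visited before 5.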